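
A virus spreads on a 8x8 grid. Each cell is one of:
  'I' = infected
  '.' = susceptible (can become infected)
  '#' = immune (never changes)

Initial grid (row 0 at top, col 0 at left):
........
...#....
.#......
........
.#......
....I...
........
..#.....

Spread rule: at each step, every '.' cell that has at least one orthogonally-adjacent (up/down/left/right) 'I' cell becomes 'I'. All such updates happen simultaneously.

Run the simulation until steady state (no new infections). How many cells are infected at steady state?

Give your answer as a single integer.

Answer: 60

Derivation:
Step 0 (initial): 1 infected
Step 1: +4 new -> 5 infected
Step 2: +8 new -> 13 infected
Step 3: +11 new -> 24 infected
Step 4: +10 new -> 34 infected
Step 5: +10 new -> 44 infected
Step 6: +7 new -> 51 infected
Step 7: +5 new -> 56 infected
Step 8: +3 new -> 59 infected
Step 9: +1 new -> 60 infected
Step 10: +0 new -> 60 infected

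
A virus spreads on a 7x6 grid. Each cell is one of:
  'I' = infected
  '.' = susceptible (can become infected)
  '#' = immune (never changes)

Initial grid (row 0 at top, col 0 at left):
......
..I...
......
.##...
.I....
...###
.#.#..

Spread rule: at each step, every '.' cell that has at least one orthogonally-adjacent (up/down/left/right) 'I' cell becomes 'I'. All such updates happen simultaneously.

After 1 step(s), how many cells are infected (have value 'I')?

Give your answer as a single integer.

Answer: 9

Derivation:
Step 0 (initial): 2 infected
Step 1: +7 new -> 9 infected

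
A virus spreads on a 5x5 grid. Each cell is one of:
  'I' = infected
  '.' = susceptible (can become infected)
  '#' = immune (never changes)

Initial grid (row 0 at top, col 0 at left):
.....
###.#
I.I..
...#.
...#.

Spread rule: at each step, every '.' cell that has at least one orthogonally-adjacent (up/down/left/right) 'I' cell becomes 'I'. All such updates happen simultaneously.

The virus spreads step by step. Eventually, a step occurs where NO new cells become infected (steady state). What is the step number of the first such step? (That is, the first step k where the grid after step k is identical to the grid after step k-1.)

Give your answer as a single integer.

Answer: 7

Derivation:
Step 0 (initial): 2 infected
Step 1: +4 new -> 6 infected
Step 2: +5 new -> 11 infected
Step 3: +3 new -> 14 infected
Step 4: +3 new -> 17 infected
Step 5: +1 new -> 18 infected
Step 6: +1 new -> 19 infected
Step 7: +0 new -> 19 infected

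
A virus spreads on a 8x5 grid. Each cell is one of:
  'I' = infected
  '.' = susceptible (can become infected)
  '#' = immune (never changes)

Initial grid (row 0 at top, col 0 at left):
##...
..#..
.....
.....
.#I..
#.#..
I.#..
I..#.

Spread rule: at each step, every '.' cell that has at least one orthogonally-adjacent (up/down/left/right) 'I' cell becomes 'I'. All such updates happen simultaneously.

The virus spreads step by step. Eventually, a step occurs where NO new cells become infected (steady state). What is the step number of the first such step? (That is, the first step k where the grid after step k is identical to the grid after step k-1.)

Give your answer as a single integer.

Step 0 (initial): 3 infected
Step 1: +4 new -> 7 infected
Step 2: +7 new -> 14 infected
Step 3: +6 new -> 20 infected
Step 4: +6 new -> 26 infected
Step 5: +4 new -> 30 infected
Step 6: +2 new -> 32 infected
Step 7: +0 new -> 32 infected

Answer: 7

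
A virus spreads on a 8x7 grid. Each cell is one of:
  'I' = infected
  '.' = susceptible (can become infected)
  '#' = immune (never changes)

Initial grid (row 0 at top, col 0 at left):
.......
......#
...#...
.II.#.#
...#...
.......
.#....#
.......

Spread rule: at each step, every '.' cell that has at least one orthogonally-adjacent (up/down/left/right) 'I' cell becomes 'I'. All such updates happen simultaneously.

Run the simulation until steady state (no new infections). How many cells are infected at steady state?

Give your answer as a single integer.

Answer: 49

Derivation:
Step 0 (initial): 2 infected
Step 1: +6 new -> 8 infected
Step 2: +6 new -> 14 infected
Step 3: +7 new -> 21 infected
Step 4: +7 new -> 28 infected
Step 5: +9 new -> 37 infected
Step 6: +6 new -> 43 infected
Step 7: +5 new -> 48 infected
Step 8: +1 new -> 49 infected
Step 9: +0 new -> 49 infected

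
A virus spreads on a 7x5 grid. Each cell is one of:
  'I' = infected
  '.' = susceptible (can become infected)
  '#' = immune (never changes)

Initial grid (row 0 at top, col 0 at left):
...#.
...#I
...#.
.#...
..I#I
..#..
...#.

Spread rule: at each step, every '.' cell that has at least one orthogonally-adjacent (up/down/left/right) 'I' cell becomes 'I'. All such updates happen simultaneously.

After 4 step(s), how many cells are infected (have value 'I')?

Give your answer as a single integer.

Answer: 25

Derivation:
Step 0 (initial): 3 infected
Step 1: +6 new -> 9 infected
Step 2: +6 new -> 15 infected
Step 3: +5 new -> 20 infected
Step 4: +5 new -> 25 infected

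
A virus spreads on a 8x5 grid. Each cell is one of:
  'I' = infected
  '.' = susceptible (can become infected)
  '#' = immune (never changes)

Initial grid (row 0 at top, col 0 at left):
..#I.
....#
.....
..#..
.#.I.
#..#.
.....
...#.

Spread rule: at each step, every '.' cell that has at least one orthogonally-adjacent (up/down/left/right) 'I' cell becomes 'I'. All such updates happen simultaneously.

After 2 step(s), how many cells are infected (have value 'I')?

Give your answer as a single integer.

Answer: 12

Derivation:
Step 0 (initial): 2 infected
Step 1: +5 new -> 7 infected
Step 2: +5 new -> 12 infected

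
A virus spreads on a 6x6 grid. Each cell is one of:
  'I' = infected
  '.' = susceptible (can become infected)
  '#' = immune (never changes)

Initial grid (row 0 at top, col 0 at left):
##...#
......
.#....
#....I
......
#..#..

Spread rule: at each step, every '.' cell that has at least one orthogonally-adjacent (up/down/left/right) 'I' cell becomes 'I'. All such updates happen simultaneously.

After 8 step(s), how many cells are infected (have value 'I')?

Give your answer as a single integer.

Step 0 (initial): 1 infected
Step 1: +3 new -> 4 infected
Step 2: +5 new -> 9 infected
Step 3: +5 new -> 14 infected
Step 4: +5 new -> 19 infected
Step 5: +4 new -> 23 infected
Step 6: +4 new -> 27 infected
Step 7: +1 new -> 28 infected
Step 8: +1 new -> 29 infected

Answer: 29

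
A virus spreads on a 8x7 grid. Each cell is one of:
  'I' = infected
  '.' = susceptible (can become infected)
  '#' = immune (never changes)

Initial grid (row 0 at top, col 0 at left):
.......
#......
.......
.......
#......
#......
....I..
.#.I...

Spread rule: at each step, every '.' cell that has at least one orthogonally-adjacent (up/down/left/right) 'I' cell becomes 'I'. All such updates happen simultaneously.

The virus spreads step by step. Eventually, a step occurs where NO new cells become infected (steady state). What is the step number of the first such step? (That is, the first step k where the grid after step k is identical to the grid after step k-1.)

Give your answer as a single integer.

Answer: 11

Derivation:
Step 0 (initial): 2 infected
Step 1: +5 new -> 7 infected
Step 2: +6 new -> 13 infected
Step 3: +7 new -> 20 infected
Step 4: +7 new -> 27 infected
Step 5: +7 new -> 34 infected
Step 6: +6 new -> 40 infected
Step 7: +6 new -> 46 infected
Step 8: +4 new -> 50 infected
Step 9: +1 new -> 51 infected
Step 10: +1 new -> 52 infected
Step 11: +0 new -> 52 infected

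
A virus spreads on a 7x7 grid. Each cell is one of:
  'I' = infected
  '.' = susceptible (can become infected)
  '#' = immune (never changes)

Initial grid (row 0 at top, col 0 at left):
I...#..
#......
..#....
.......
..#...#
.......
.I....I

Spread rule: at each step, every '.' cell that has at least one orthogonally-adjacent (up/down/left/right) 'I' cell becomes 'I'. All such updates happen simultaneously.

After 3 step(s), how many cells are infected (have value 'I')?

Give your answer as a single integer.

Answer: 25

Derivation:
Step 0 (initial): 3 infected
Step 1: +6 new -> 9 infected
Step 2: +8 new -> 17 infected
Step 3: +8 new -> 25 infected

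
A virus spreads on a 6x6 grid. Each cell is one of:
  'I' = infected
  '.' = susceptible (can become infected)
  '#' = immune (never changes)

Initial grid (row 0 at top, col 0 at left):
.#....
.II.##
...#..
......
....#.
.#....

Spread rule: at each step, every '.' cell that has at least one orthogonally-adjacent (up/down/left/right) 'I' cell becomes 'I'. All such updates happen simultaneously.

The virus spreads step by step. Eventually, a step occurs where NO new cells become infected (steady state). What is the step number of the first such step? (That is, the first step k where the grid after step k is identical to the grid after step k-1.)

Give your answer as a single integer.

Step 0 (initial): 2 infected
Step 1: +5 new -> 7 infected
Step 2: +5 new -> 12 infected
Step 3: +5 new -> 17 infected
Step 4: +5 new -> 22 infected
Step 5: +4 new -> 26 infected
Step 6: +3 new -> 29 infected
Step 7: +1 new -> 30 infected
Step 8: +0 new -> 30 infected

Answer: 8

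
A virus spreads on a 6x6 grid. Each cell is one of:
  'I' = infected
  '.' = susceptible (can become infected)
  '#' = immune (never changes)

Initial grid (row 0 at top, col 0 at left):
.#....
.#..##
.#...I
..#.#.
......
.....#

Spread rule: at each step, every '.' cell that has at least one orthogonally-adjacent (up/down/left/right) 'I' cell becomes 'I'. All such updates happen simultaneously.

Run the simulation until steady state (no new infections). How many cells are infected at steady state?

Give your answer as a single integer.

Step 0 (initial): 1 infected
Step 1: +2 new -> 3 infected
Step 2: +2 new -> 5 infected
Step 3: +4 new -> 9 infected
Step 4: +4 new -> 13 infected
Step 5: +4 new -> 17 infected
Step 6: +3 new -> 20 infected
Step 7: +3 new -> 23 infected
Step 8: +2 new -> 25 infected
Step 9: +1 new -> 26 infected
Step 10: +1 new -> 27 infected
Step 11: +1 new -> 28 infected
Step 12: +0 new -> 28 infected

Answer: 28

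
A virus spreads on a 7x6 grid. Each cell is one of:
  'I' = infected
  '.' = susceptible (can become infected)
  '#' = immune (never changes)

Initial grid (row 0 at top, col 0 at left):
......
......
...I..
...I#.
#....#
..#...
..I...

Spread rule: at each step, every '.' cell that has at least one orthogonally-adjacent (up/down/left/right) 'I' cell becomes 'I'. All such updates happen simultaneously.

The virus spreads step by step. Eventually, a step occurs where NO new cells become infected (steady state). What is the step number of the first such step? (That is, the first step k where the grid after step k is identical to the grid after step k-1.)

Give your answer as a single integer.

Answer: 6

Derivation:
Step 0 (initial): 3 infected
Step 1: +7 new -> 10 infected
Step 2: +12 new -> 22 infected
Step 3: +11 new -> 33 infected
Step 4: +4 new -> 37 infected
Step 5: +1 new -> 38 infected
Step 6: +0 new -> 38 infected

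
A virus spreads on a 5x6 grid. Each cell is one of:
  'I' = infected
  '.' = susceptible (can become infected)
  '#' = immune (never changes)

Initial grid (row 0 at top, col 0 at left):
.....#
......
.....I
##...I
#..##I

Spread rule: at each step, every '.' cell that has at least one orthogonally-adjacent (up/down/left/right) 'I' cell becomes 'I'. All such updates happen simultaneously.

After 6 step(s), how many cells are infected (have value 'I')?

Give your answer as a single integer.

Step 0 (initial): 3 infected
Step 1: +3 new -> 6 infected
Step 2: +3 new -> 9 infected
Step 3: +4 new -> 13 infected
Step 4: +4 new -> 17 infected
Step 5: +4 new -> 21 infected
Step 6: +2 new -> 23 infected

Answer: 23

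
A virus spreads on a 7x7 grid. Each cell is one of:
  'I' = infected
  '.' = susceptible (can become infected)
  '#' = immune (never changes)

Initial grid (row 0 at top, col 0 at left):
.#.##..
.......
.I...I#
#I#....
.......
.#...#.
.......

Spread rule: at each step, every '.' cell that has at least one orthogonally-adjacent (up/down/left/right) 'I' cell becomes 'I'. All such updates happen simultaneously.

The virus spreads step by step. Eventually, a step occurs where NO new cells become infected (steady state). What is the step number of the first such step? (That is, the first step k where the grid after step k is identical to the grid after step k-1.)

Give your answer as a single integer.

Step 0 (initial): 3 infected
Step 1: +7 new -> 10 infected
Step 2: +11 new -> 21 infected
Step 3: +10 new -> 31 infected
Step 4: +5 new -> 36 infected
Step 5: +4 new -> 40 infected
Step 6: +1 new -> 41 infected
Step 7: +0 new -> 41 infected

Answer: 7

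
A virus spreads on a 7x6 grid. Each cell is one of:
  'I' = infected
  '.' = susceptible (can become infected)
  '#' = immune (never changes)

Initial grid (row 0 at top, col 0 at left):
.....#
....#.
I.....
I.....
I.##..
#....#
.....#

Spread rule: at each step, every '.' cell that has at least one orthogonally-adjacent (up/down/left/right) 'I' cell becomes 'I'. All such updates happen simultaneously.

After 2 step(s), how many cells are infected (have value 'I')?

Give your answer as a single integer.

Step 0 (initial): 3 infected
Step 1: +4 new -> 7 infected
Step 2: +5 new -> 12 infected

Answer: 12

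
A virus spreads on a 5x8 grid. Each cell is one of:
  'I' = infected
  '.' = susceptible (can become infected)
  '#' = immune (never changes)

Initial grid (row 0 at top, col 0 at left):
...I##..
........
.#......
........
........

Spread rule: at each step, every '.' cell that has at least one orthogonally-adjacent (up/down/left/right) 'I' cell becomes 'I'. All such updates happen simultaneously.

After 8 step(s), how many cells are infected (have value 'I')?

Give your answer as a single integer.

Step 0 (initial): 1 infected
Step 1: +2 new -> 3 infected
Step 2: +4 new -> 7 infected
Step 3: +6 new -> 13 infected
Step 4: +6 new -> 19 infected
Step 5: +8 new -> 27 infected
Step 6: +6 new -> 33 infected
Step 7: +3 new -> 36 infected
Step 8: +1 new -> 37 infected

Answer: 37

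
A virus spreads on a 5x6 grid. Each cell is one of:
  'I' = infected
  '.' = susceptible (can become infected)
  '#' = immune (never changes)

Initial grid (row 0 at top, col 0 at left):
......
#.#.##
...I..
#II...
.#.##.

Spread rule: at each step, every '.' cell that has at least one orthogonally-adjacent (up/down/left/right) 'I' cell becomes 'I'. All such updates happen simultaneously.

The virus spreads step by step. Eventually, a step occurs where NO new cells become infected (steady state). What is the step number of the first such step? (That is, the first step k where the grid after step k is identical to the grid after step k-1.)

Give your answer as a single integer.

Answer: 5

Derivation:
Step 0 (initial): 3 infected
Step 1: +6 new -> 9 infected
Step 2: +5 new -> 14 infected
Step 3: +4 new -> 18 infected
Step 4: +3 new -> 21 infected
Step 5: +0 new -> 21 infected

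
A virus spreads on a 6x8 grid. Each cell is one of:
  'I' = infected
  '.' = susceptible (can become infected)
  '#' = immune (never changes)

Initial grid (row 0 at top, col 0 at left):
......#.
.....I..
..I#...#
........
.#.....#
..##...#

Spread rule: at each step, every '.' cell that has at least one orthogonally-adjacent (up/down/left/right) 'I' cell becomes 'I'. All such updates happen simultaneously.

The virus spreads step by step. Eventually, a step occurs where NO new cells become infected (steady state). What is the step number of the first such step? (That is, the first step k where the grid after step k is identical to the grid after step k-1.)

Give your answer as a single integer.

Step 0 (initial): 2 infected
Step 1: +7 new -> 9 infected
Step 2: +12 new -> 21 infected
Step 3: +9 new -> 30 infected
Step 4: +6 new -> 36 infected
Step 5: +3 new -> 39 infected
Step 6: +1 new -> 40 infected
Step 7: +0 new -> 40 infected

Answer: 7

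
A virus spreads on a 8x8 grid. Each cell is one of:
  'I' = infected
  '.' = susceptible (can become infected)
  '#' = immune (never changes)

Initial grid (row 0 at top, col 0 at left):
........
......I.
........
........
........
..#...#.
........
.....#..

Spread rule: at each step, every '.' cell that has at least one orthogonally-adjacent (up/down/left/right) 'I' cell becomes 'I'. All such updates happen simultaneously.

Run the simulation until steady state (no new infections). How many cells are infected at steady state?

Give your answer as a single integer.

Answer: 61

Derivation:
Step 0 (initial): 1 infected
Step 1: +4 new -> 5 infected
Step 2: +6 new -> 11 infected
Step 3: +6 new -> 17 infected
Step 4: +6 new -> 23 infected
Step 5: +7 new -> 30 infected
Step 6: +8 new -> 38 infected
Step 7: +8 new -> 46 infected
Step 8: +5 new -> 51 infected
Step 9: +4 new -> 55 infected
Step 10: +3 new -> 58 infected
Step 11: +2 new -> 60 infected
Step 12: +1 new -> 61 infected
Step 13: +0 new -> 61 infected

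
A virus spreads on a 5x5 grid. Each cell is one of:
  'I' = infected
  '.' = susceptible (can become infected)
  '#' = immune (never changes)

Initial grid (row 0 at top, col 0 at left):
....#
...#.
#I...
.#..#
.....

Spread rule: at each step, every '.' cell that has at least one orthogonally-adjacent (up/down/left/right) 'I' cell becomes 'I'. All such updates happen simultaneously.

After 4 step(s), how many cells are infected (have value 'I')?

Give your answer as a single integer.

Answer: 17

Derivation:
Step 0 (initial): 1 infected
Step 1: +2 new -> 3 infected
Step 2: +5 new -> 8 infected
Step 3: +5 new -> 13 infected
Step 4: +4 new -> 17 infected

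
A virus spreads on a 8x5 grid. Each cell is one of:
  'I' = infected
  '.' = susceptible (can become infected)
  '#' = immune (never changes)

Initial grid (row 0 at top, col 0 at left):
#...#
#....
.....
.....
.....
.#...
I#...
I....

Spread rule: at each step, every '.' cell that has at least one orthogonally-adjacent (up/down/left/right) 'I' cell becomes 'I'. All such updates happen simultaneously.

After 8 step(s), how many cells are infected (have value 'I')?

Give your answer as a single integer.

Answer: 33

Derivation:
Step 0 (initial): 2 infected
Step 1: +2 new -> 4 infected
Step 2: +2 new -> 6 infected
Step 3: +4 new -> 10 infected
Step 4: +6 new -> 16 infected
Step 5: +5 new -> 21 infected
Step 6: +5 new -> 26 infected
Step 7: +4 new -> 30 infected
Step 8: +3 new -> 33 infected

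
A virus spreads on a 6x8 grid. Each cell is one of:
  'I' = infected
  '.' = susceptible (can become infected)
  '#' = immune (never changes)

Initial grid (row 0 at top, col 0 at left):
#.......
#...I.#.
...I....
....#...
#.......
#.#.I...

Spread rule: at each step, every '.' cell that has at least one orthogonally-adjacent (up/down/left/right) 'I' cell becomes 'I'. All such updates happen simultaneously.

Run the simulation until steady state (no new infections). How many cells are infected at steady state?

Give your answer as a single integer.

Answer: 41

Derivation:
Step 0 (initial): 3 infected
Step 1: +9 new -> 12 infected
Step 2: +9 new -> 21 infected
Step 3: +10 new -> 31 infected
Step 4: +7 new -> 38 infected
Step 5: +3 new -> 41 infected
Step 6: +0 new -> 41 infected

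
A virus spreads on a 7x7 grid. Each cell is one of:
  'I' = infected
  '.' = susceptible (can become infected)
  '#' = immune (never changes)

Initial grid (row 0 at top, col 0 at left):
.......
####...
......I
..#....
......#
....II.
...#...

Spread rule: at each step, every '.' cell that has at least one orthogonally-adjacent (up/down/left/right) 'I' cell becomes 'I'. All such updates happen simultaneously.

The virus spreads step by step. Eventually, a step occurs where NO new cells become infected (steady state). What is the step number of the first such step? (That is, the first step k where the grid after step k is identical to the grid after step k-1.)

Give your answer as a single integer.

Answer: 9

Derivation:
Step 0 (initial): 3 infected
Step 1: +9 new -> 12 infected
Step 2: +8 new -> 20 infected
Step 3: +7 new -> 27 infected
Step 4: +5 new -> 32 infected
Step 5: +5 new -> 37 infected
Step 6: +3 new -> 40 infected
Step 7: +1 new -> 41 infected
Step 8: +1 new -> 42 infected
Step 9: +0 new -> 42 infected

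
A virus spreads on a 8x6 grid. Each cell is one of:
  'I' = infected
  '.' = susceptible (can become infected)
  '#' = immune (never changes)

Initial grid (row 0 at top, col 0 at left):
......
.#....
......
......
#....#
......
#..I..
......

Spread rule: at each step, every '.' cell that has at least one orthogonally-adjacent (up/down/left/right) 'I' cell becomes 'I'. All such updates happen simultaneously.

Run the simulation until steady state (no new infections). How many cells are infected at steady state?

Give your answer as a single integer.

Step 0 (initial): 1 infected
Step 1: +4 new -> 5 infected
Step 2: +7 new -> 12 infected
Step 3: +7 new -> 19 infected
Step 4: +6 new -> 25 infected
Step 5: +5 new -> 30 infected
Step 6: +6 new -> 36 infected
Step 7: +4 new -> 40 infected
Step 8: +3 new -> 43 infected
Step 9: +1 new -> 44 infected
Step 10: +0 new -> 44 infected

Answer: 44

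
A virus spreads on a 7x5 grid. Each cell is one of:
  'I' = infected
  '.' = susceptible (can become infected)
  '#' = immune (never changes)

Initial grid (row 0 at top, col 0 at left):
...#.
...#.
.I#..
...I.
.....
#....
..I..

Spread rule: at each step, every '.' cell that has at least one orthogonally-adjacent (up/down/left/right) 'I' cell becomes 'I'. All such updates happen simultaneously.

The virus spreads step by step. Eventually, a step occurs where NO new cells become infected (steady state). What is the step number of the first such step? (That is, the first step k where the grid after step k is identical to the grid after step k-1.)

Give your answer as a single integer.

Answer: 5

Derivation:
Step 0 (initial): 3 infected
Step 1: +10 new -> 13 infected
Step 2: +12 new -> 25 infected
Step 3: +5 new -> 30 infected
Step 4: +1 new -> 31 infected
Step 5: +0 new -> 31 infected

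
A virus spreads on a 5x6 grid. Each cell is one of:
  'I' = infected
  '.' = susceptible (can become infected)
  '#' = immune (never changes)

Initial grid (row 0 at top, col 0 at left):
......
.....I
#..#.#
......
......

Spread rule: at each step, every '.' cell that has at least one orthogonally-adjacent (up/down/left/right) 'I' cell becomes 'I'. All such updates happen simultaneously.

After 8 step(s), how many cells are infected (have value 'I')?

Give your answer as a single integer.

Answer: 27

Derivation:
Step 0 (initial): 1 infected
Step 1: +2 new -> 3 infected
Step 2: +3 new -> 6 infected
Step 3: +3 new -> 9 infected
Step 4: +6 new -> 15 infected
Step 5: +6 new -> 21 infected
Step 6: +3 new -> 24 infected
Step 7: +2 new -> 26 infected
Step 8: +1 new -> 27 infected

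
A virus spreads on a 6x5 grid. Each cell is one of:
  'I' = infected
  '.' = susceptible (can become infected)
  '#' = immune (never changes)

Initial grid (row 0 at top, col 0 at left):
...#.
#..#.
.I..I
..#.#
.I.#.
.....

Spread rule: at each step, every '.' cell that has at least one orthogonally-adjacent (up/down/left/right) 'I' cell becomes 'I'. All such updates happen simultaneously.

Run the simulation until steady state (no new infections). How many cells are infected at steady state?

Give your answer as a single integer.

Answer: 24

Derivation:
Step 0 (initial): 3 infected
Step 1: +9 new -> 12 infected
Step 2: +7 new -> 19 infected
Step 3: +3 new -> 22 infected
Step 4: +1 new -> 23 infected
Step 5: +1 new -> 24 infected
Step 6: +0 new -> 24 infected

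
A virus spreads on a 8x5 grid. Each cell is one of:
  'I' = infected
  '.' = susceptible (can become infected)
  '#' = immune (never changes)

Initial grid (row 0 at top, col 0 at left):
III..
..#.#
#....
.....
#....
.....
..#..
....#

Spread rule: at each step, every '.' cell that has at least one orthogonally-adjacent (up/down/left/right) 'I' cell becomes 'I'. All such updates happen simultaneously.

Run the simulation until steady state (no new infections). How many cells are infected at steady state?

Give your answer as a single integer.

Answer: 34

Derivation:
Step 0 (initial): 3 infected
Step 1: +3 new -> 6 infected
Step 2: +3 new -> 9 infected
Step 3: +3 new -> 12 infected
Step 4: +5 new -> 17 infected
Step 5: +4 new -> 21 infected
Step 6: +5 new -> 26 infected
Step 7: +4 new -> 30 infected
Step 8: +4 new -> 34 infected
Step 9: +0 new -> 34 infected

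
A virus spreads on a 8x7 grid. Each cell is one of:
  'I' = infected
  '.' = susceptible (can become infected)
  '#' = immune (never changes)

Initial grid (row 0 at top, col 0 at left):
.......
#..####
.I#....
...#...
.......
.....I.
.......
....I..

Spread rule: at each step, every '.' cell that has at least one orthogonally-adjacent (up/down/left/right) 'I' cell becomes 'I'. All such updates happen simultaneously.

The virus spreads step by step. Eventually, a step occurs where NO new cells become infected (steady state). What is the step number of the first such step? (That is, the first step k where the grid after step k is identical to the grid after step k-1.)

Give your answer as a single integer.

Step 0 (initial): 3 infected
Step 1: +10 new -> 13 infected
Step 2: +13 new -> 26 infected
Step 3: +12 new -> 38 infected
Step 4: +6 new -> 44 infected
Step 5: +3 new -> 47 infected
Step 6: +1 new -> 48 infected
Step 7: +1 new -> 49 infected
Step 8: +0 new -> 49 infected

Answer: 8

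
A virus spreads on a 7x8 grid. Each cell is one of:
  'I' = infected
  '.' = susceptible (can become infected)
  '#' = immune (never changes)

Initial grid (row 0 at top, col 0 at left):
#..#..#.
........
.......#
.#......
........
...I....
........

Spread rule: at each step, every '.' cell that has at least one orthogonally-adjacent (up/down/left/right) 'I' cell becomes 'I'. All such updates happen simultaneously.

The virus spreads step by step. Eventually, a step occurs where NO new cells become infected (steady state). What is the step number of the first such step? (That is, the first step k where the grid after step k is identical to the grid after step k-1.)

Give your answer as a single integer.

Answer: 10

Derivation:
Step 0 (initial): 1 infected
Step 1: +4 new -> 5 infected
Step 2: +7 new -> 12 infected
Step 3: +9 new -> 21 infected
Step 4: +9 new -> 30 infected
Step 5: +8 new -> 38 infected
Step 6: +7 new -> 45 infected
Step 7: +4 new -> 49 infected
Step 8: +1 new -> 50 infected
Step 9: +1 new -> 51 infected
Step 10: +0 new -> 51 infected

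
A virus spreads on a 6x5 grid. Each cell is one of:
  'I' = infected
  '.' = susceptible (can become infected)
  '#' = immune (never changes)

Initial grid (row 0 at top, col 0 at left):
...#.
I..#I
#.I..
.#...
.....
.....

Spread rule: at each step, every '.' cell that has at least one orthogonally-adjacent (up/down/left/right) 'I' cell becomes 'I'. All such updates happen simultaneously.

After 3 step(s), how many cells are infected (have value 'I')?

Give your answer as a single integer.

Answer: 20

Derivation:
Step 0 (initial): 3 infected
Step 1: +8 new -> 11 infected
Step 2: +5 new -> 16 infected
Step 3: +4 new -> 20 infected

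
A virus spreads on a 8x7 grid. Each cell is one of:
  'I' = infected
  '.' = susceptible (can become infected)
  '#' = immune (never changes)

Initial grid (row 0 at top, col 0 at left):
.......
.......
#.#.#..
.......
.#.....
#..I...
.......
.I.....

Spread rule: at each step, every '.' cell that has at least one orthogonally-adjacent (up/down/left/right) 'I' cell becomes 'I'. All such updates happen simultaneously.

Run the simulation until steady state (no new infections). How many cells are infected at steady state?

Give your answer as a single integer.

Answer: 51

Derivation:
Step 0 (initial): 2 infected
Step 1: +7 new -> 9 infected
Step 2: +9 new -> 18 infected
Step 3: +7 new -> 25 infected
Step 4: +6 new -> 31 infected
Step 5: +8 new -> 39 infected
Step 6: +6 new -> 45 infected
Step 7: +4 new -> 49 infected
Step 8: +2 new -> 51 infected
Step 9: +0 new -> 51 infected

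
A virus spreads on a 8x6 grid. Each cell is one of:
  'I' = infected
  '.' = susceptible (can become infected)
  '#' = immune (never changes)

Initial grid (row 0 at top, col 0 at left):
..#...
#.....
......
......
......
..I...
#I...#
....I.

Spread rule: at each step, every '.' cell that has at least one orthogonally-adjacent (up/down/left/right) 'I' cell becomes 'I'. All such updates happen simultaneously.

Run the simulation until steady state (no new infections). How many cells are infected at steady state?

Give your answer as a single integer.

Step 0 (initial): 3 infected
Step 1: +8 new -> 11 infected
Step 2: +8 new -> 19 infected
Step 3: +6 new -> 25 infected
Step 4: +6 new -> 31 infected
Step 5: +5 new -> 36 infected
Step 6: +4 new -> 40 infected
Step 7: +3 new -> 43 infected
Step 8: +1 new -> 44 infected
Step 9: +0 new -> 44 infected

Answer: 44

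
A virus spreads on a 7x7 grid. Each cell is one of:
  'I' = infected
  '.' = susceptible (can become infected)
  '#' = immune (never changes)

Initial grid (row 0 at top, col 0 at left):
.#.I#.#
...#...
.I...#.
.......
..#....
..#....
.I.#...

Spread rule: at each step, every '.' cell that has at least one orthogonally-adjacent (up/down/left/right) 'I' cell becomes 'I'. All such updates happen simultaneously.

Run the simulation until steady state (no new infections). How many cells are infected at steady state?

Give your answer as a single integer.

Answer: 41

Derivation:
Step 0 (initial): 3 infected
Step 1: +8 new -> 11 infected
Step 2: +7 new -> 18 infected
Step 3: +4 new -> 22 infected
Step 4: +3 new -> 25 infected
Step 5: +4 new -> 29 infected
Step 6: +5 new -> 34 infected
Step 7: +4 new -> 38 infected
Step 8: +2 new -> 40 infected
Step 9: +1 new -> 41 infected
Step 10: +0 new -> 41 infected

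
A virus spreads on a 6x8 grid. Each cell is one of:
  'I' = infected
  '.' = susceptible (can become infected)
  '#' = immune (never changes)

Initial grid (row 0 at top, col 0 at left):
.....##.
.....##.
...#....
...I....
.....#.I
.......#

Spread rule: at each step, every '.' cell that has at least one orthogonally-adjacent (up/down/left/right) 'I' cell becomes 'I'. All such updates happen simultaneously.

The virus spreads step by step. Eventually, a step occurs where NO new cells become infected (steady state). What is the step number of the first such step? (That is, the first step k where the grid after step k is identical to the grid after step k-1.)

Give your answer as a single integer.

Answer: 7

Derivation:
Step 0 (initial): 2 infected
Step 1: +5 new -> 7 infected
Step 2: +10 new -> 17 infected
Step 3: +11 new -> 28 infected
Step 4: +8 new -> 36 infected
Step 5: +4 new -> 40 infected
Step 6: +1 new -> 41 infected
Step 7: +0 new -> 41 infected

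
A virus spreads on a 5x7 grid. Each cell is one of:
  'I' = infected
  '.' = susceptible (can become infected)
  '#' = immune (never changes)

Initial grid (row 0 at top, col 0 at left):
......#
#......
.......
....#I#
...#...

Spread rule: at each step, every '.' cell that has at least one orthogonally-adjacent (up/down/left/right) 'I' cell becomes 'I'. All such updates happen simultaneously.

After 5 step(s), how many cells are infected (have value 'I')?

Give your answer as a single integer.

Step 0 (initial): 1 infected
Step 1: +2 new -> 3 infected
Step 2: +5 new -> 8 infected
Step 3: +4 new -> 12 infected
Step 4: +4 new -> 16 infected
Step 5: +4 new -> 20 infected

Answer: 20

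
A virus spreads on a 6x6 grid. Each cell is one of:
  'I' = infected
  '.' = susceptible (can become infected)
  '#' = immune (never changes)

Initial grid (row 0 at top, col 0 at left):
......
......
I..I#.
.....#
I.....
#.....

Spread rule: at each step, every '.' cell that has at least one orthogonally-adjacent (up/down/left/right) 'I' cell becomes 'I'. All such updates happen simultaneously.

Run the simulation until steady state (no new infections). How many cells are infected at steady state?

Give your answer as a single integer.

Step 0 (initial): 3 infected
Step 1: +7 new -> 10 infected
Step 2: +11 new -> 21 infected
Step 3: +7 new -> 28 infected
Step 4: +4 new -> 32 infected
Step 5: +1 new -> 33 infected
Step 6: +0 new -> 33 infected

Answer: 33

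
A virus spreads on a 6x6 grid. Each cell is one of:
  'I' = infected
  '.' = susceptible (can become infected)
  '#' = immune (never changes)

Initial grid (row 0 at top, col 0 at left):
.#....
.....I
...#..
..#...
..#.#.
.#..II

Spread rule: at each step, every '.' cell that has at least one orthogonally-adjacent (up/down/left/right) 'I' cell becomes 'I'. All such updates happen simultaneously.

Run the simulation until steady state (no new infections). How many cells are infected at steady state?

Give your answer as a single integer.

Answer: 30

Derivation:
Step 0 (initial): 3 infected
Step 1: +5 new -> 8 infected
Step 2: +6 new -> 14 infected
Step 3: +4 new -> 18 infected
Step 4: +3 new -> 21 infected
Step 5: +2 new -> 23 infected
Step 6: +3 new -> 26 infected
Step 7: +2 new -> 28 infected
Step 8: +1 new -> 29 infected
Step 9: +1 new -> 30 infected
Step 10: +0 new -> 30 infected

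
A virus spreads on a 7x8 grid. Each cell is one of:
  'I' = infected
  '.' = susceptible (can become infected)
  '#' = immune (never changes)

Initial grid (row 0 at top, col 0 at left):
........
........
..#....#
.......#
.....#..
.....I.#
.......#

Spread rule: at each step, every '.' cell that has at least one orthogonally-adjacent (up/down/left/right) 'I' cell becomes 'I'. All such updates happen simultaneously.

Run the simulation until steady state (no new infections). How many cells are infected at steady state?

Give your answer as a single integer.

Answer: 50

Derivation:
Step 0 (initial): 1 infected
Step 1: +3 new -> 4 infected
Step 2: +5 new -> 9 infected
Step 3: +6 new -> 15 infected
Step 4: +7 new -> 22 infected
Step 5: +8 new -> 30 infected
Step 6: +8 new -> 38 infected
Step 7: +6 new -> 44 infected
Step 8: +3 new -> 47 infected
Step 9: +2 new -> 49 infected
Step 10: +1 new -> 50 infected
Step 11: +0 new -> 50 infected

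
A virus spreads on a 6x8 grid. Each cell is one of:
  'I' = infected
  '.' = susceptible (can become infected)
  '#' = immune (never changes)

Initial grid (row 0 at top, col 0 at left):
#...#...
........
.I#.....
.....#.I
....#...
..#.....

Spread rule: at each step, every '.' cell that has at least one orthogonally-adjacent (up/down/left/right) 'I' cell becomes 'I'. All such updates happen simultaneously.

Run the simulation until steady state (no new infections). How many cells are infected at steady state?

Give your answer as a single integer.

Step 0 (initial): 2 infected
Step 1: +6 new -> 8 infected
Step 2: +10 new -> 18 infected
Step 3: +11 new -> 29 infected
Step 4: +10 new -> 39 infected
Step 5: +3 new -> 42 infected
Step 6: +0 new -> 42 infected

Answer: 42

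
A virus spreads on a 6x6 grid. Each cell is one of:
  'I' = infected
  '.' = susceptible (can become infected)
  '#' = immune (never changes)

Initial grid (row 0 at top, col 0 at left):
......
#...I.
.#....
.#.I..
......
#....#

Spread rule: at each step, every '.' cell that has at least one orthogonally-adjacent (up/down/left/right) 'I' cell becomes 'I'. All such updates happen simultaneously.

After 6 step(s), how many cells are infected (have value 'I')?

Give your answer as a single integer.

Step 0 (initial): 2 infected
Step 1: +8 new -> 10 infected
Step 2: +9 new -> 19 infected
Step 3: +6 new -> 25 infected
Step 4: +3 new -> 28 infected
Step 5: +2 new -> 30 infected
Step 6: +1 new -> 31 infected

Answer: 31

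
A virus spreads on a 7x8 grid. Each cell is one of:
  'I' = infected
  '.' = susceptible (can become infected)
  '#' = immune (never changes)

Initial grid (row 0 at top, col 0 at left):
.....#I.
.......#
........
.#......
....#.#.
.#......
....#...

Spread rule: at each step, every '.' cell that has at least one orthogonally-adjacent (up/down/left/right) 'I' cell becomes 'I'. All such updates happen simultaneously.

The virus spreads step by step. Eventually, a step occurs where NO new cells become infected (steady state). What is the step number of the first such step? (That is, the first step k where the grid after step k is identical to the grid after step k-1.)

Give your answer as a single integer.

Step 0 (initial): 1 infected
Step 1: +2 new -> 3 infected
Step 2: +2 new -> 5 infected
Step 3: +4 new -> 9 infected
Step 4: +5 new -> 14 infected
Step 5: +6 new -> 20 infected
Step 6: +6 new -> 26 infected
Step 7: +9 new -> 35 infected
Step 8: +5 new -> 40 infected
Step 9: +4 new -> 44 infected
Step 10: +2 new -> 46 infected
Step 11: +2 new -> 48 infected
Step 12: +1 new -> 49 infected
Step 13: +0 new -> 49 infected

Answer: 13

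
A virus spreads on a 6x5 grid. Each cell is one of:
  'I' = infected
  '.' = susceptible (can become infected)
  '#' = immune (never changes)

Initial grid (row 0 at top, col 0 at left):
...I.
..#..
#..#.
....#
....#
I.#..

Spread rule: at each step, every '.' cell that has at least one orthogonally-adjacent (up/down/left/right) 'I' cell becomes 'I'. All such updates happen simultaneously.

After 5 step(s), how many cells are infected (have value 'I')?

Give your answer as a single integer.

Step 0 (initial): 2 infected
Step 1: +5 new -> 7 infected
Step 2: +4 new -> 11 infected
Step 3: +5 new -> 16 infected
Step 4: +4 new -> 20 infected
Step 5: +3 new -> 23 infected

Answer: 23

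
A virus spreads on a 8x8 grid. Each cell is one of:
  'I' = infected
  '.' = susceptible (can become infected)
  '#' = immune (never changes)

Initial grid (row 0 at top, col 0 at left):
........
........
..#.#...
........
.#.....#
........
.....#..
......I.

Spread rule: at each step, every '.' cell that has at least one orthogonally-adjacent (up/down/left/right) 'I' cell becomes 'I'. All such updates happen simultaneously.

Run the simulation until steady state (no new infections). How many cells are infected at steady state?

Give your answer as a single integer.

Answer: 59

Derivation:
Step 0 (initial): 1 infected
Step 1: +3 new -> 4 infected
Step 2: +3 new -> 7 infected
Step 3: +5 new -> 12 infected
Step 4: +5 new -> 17 infected
Step 5: +7 new -> 24 infected
Step 6: +8 new -> 32 infected
Step 7: +7 new -> 39 infected
Step 8: +6 new -> 45 infected
Step 9: +4 new -> 49 infected
Step 10: +4 new -> 53 infected
Step 11: +3 new -> 56 infected
Step 12: +2 new -> 58 infected
Step 13: +1 new -> 59 infected
Step 14: +0 new -> 59 infected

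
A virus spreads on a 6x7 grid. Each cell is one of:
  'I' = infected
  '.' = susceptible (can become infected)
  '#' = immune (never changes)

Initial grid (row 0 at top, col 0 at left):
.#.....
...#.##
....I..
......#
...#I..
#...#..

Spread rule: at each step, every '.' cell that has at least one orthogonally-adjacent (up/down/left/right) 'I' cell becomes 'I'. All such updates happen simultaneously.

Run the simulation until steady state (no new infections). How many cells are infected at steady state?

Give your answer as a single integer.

Step 0 (initial): 2 infected
Step 1: +5 new -> 7 infected
Step 2: +7 new -> 14 infected
Step 3: +6 new -> 20 infected
Step 4: +6 new -> 26 infected
Step 5: +4 new -> 30 infected
Step 6: +4 new -> 34 infected
Step 7: +0 new -> 34 infected

Answer: 34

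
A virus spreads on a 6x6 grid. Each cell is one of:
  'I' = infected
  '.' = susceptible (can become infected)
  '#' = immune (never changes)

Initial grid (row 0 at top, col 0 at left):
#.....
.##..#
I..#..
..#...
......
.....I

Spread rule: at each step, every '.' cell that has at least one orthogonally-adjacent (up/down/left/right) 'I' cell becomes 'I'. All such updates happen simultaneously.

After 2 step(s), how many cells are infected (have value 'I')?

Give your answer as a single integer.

Step 0 (initial): 2 infected
Step 1: +5 new -> 7 infected
Step 2: +6 new -> 13 infected

Answer: 13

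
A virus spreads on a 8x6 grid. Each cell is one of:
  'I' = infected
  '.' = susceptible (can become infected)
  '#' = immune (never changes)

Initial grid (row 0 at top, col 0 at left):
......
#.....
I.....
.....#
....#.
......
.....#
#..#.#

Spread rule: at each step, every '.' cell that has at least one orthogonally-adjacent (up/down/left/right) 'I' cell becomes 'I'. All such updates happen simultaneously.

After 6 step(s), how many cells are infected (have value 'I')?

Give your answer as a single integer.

Answer: 33

Derivation:
Step 0 (initial): 1 infected
Step 1: +2 new -> 3 infected
Step 2: +4 new -> 7 infected
Step 3: +6 new -> 13 infected
Step 4: +8 new -> 21 infected
Step 5: +7 new -> 28 infected
Step 6: +5 new -> 33 infected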